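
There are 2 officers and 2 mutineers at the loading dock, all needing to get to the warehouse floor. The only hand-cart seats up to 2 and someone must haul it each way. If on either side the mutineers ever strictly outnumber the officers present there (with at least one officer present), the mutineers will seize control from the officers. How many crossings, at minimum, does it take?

Counting alone: each trip to the warehouse floor takes at most 2 across and each return brings at least 1 back, so after t trips out (and t−1 returns) at most 2t − (t−1) of the 4 are across; that first reaches 4 at t = 3, so at least 5 crossings are needed.
The plan below uses exactly 5 crossings, so it is optimal:
1. 2 mutineers → the warehouse floor.  (the loading dock: 2O 0M; the warehouse floor: 0O 2M)
2. 1 mutineer ← the loading dock.  (the loading dock: 2O 1M; the warehouse floor: 0O 1M)
3. 2 officers → the warehouse floor.  (the loading dock: 0O 1M; the warehouse floor: 2O 1M)
4. 1 mutineer ← the loading dock.  (the loading dock: 0O 2M; the warehouse floor: 2O 0M)
5. 2 mutineers → the warehouse floor.  (the loading dock: 0O 0M; the warehouse floor: 2O 2M)

5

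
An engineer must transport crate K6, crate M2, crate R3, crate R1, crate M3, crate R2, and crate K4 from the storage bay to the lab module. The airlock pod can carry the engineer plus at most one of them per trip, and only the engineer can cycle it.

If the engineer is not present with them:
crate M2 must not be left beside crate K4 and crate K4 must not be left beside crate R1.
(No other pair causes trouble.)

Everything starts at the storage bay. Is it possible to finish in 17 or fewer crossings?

Yes

Yes — this plan uses 15 crossings (≤ 17):
1. Engineer goes to the lab module with crate K4.  [the storage bay: crate K6, crate M2, crate M3, crate R1, crate R2, crate R3 | the lab module: crate K4]
2. Engineer goes back to the storage bay alone.  [the storage bay: crate K6, crate M2, crate M3, crate R1, crate R2, crate R3 | the lab module: crate K4]
3. Engineer goes to the lab module with crate K6.  [the storage bay: crate M2, crate M3, crate R1, crate R2, crate R3 | the lab module: crate K4, crate K6]
4. Engineer goes back to the storage bay alone.  [the storage bay: crate M2, crate M3, crate R1, crate R2, crate R3 | the lab module: crate K4, crate K6]
5. Engineer goes to the lab module with crate M2.  [the storage bay: crate M3, crate R1, crate R2, crate R3 | the lab module: crate K4, crate K6, crate M2]
6. Engineer goes back to the storage bay with crate K4.  [the storage bay: crate K4, crate M3, crate R1, crate R2, crate R3 | the lab module: crate K6, crate M2]
7. Engineer goes to the lab module with crate R1.  [the storage bay: crate K4, crate M3, crate R2, crate R3 | the lab module: crate K6, crate M2, crate R1]
8. Engineer goes back to the storage bay alone.  [the storage bay: crate K4, crate M3, crate R2, crate R3 | the lab module: crate K6, crate M2, crate R1]
9. Engineer goes to the lab module with crate R3.  [the storage bay: crate K4, crate M3, crate R2 | the lab module: crate K6, crate M2, crate R1, crate R3]
10. Engineer goes back to the storage bay alone.  [the storage bay: crate K4, crate M3, crate R2 | the lab module: crate K6, crate M2, crate R1, crate R3]
11. Engineer goes to the lab module with crate M3.  [the storage bay: crate K4, crate R2 | the lab module: crate K6, crate M2, crate M3, crate R1, crate R3]
12. Engineer goes back to the storage bay alone.  [the storage bay: crate K4, crate R2 | the lab module: crate K6, crate M2, crate M3, crate R1, crate R3]
13. Engineer goes to the lab module with crate R2.  [the storage bay: crate K4 | the lab module: crate K6, crate M2, crate M3, crate R1, crate R2, crate R3]
14. Engineer goes back to the storage bay alone.  [the storage bay: crate K4 | the lab module: crate K6, crate M2, crate M3, crate R1, crate R2, crate R3]
15. Engineer goes to the lab module with crate K4.  [the storage bay: — | the lab module: crate K4, crate K6, crate M2, crate M3, crate R1, crate R2, crate R3]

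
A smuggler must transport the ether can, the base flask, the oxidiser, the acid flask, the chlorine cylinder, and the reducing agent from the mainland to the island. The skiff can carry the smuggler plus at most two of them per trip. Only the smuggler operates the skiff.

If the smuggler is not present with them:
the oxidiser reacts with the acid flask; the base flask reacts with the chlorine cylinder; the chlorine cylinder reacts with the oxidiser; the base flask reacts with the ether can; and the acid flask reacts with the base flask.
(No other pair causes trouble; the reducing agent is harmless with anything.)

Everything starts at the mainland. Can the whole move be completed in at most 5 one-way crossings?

Counting alone: the smuggler can take at most 2 across per trip to the island, so moving all 6 needs at least 3 loaded trips out, with a return between consecutive ones — at least 5 crossings.
The safety rule pushes this higher. Following every safe sequence of crossings, the most of the 6 that can be at the island as the skiff arrives there on crossing 5 is 5 — never all 6.
So the move cannot be finished within 5 crossings. (The shortest complete plan takes 7:)
1. Smuggler goes to the island with the base flask and the oxidiser.
2. Smuggler goes back to the mainland alone.
3. Smuggler goes to the island with the acid flask and the ether can.
4. Smuggler goes back to the mainland with the base flask and the oxidiser.
5. Smuggler goes to the island with the chlorine cylinder and the reducing agent.
6. Smuggler goes back to the mainland alone.
7. Smuggler goes to the island with the base flask and the oxidiser.

No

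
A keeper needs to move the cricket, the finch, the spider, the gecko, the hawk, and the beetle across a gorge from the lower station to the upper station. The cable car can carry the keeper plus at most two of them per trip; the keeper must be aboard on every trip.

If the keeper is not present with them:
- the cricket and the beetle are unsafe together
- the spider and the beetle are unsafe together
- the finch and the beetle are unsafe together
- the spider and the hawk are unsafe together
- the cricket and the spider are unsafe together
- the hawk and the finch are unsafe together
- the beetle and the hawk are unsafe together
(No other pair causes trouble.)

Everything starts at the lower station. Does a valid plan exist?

Whatever the first load, the items left behind include a forbidden pair without the keeper. No opening move is safe, so no plan exists.

No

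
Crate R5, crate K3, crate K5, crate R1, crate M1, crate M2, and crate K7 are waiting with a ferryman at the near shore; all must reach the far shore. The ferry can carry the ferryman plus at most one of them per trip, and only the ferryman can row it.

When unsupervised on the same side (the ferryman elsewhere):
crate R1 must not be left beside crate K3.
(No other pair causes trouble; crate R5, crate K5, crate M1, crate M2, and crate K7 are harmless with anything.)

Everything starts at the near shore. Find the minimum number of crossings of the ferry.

13

Counting alone: the ferryman can take at most 1 across per trip to the far shore, so moving all 7 needs at least 7 loaded trips out, with a return between consecutive ones — at least 13 crossings.
The plan below uses exactly 13 crossings, so it is optimal:
1. Ferryman goes to the far shore with crate K3.
2. Ferryman goes back to the near shore alone.
3. Ferryman goes to the far shore with crate R5.
4. Ferryman goes back to the near shore alone.
5. Ferryman goes to the far shore with crate K5.
6. Ferryman goes back to the near shore alone.
7. Ferryman goes to the far shore with crate M1.
8. Ferryman goes back to the near shore alone.
9. Ferryman goes to the far shore with crate M2.
10. Ferryman goes back to the near shore alone.
11. Ferryman goes to the far shore with crate K7.
12. Ferryman goes back to the near shore alone.
13. Ferryman goes to the far shore with crate R1.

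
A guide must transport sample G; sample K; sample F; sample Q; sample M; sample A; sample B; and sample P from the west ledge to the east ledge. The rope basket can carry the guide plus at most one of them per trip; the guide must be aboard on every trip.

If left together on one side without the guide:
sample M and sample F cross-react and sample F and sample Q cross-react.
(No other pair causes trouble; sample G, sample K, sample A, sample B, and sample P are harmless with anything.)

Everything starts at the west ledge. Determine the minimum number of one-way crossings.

Counting alone: the guide can take at most 1 across per trip to the east ledge, so moving all 8 needs at least 8 loaded trips out, with a return between consecutive ones — at least 15 crossings.
The safety rule pushes this higher. Following every safe sequence of crossings, the most of the 8 that can be at the east ledge as the rope basket arrives there on crossing 15 is 7 — never all 8.
So no plan with fewer than 17 crossings exists, and this one achieves 17:
1. Guide goes to the east ledge with sample F.
2. Guide goes back to the west ledge alone.
3. Guide goes to the east ledge with sample G.
4. Guide goes back to the west ledge alone.
5. Guide goes to the east ledge with sample K.
6. Guide goes back to the west ledge alone.
7. Guide goes to the east ledge with sample Q.
8. Guide goes back to the west ledge with sample F.
9. Guide goes to the east ledge with sample M.
10. Guide goes back to the west ledge alone.
11. Guide goes to the east ledge with sample A.
12. Guide goes back to the west ledge alone.
13. Guide goes to the east ledge with sample B.
14. Guide goes back to the west ledge alone.
15. Guide goes to the east ledge with sample P.
16. Guide goes back to the west ledge alone.
17. Guide goes to the east ledge with sample F.

17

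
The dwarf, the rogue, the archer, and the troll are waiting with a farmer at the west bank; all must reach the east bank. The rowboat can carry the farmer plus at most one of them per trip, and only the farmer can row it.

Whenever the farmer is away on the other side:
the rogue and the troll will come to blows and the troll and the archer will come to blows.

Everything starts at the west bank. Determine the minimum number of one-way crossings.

9

Counting alone: the farmer can take at most 1 across per trip to the east bank, so moving all 4 needs at least 4 loaded trips out, with a return between consecutive ones — at least 7 crossings.
The safety rule pushes this higher. Following every safe sequence of crossings, the most of the 4 that can be at the east bank as the rowboat arrives there on crossing 7 is 3 — never all 4.
So no plan with fewer than 9 crossings exists, and this one achieves 9:
1. Farmer goes to the east bank with the troll.
2. Farmer goes back to the west bank alone.
3. Farmer goes to the east bank with the dwarf.
4. Farmer goes back to the west bank alone.
5. Farmer goes to the east bank with the rogue.
6. Farmer goes back to the west bank with the troll.
7. Farmer goes to the east bank with the archer.
8. Farmer goes back to the west bank alone.
9. Farmer goes to the east bank with the troll.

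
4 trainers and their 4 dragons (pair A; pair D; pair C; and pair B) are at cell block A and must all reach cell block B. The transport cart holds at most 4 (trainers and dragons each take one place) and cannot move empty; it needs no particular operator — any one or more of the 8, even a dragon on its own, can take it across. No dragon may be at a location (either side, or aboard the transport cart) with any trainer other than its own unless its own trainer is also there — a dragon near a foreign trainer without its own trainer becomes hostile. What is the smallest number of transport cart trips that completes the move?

Counting alone: each trip to cell block B takes at most 4 across and each return brings at least 1 back, so after t trips out (and t−1 returns) at most 4t − (t−1) of the 8 are across; that first reaches 8 at t = 3, so at least 5 crossings are needed.
The plan below uses exactly 5 crossings, so it is optimal:
1. dragon A and trainer A cross → cell block B.
2. trainer A crosses ← cell block A.
3. trainer A, trainer B, trainer C, and trainer D cross → cell block B.
4. dragon A crosses ← cell block A.
5. dragon A, dragon B, dragon C, and dragon D cross → cell block B.

5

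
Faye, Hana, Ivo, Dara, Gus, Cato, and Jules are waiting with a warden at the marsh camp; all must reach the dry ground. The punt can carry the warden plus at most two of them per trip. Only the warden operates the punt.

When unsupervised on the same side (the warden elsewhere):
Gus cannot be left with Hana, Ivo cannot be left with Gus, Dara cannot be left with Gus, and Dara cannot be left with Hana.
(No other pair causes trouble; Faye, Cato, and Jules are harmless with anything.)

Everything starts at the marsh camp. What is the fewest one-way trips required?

Counting alone: the warden can take at most 2 across per trip to the dry ground, so moving all 7 needs at least 4 loaded trips out, with a return between consecutive ones — at least 7 crossings.
The safety rule pushes this higher. Following every safe sequence of crossings, the most of the 7 that can be at the dry ground as the punt arrives there on crossings 7, 9 is 5, 6 respectively — never all 7.
So no plan with fewer than 11 crossings exists, and this one achieves 11:
1. Warden goes to the dry ground with Gus and Hana.
2. Warden goes back to the marsh camp with Hana.
3. Warden goes to the dry ground with Faye and Hana.
4. Warden goes back to the marsh camp with Hana.
5. Warden goes to the dry ground with Hana and Ivo.
6. Warden goes back to the marsh camp with Gus.
7. Warden goes to the dry ground with Cato and Dara.
8. Warden goes back to the marsh camp with Hana.
9. Warden goes to the dry ground with Hana and Jules.
10. Warden goes back to the marsh camp with Hana.
11. Warden goes to the dry ground with Gus and Hana.

11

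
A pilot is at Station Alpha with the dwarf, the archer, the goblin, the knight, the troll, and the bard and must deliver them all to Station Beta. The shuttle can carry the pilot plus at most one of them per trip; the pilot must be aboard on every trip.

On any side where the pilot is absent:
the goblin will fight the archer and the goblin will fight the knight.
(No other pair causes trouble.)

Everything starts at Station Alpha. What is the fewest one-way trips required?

Counting alone: the pilot can take at most 1 across per trip to Station Beta, so moving all 6 needs at least 6 loaded trips out, with a return between consecutive ones — at least 11 crossings.
The safety rule pushes this higher. Following every safe sequence of crossings, the most of the 6 that can be at Station Beta as the shuttle arrives there on crossing 11 is 5 — never all 6.
So no plan with fewer than 13 crossings exists, and this one achieves 13:
1. Pilot goes to Station Beta with the goblin.  [Station Alpha: the archer, the bard, the dwarf, the knight, the troll | Station Beta: the goblin]
2. Pilot goes back to Station Alpha alone.  [Station Alpha: the archer, the bard, the dwarf, the knight, the troll | Station Beta: the goblin]
3. Pilot goes to Station Beta with the dwarf.  [Station Alpha: the archer, the bard, the knight, the troll | Station Beta: the dwarf, the goblin]
4. Pilot goes back to Station Alpha alone.  [Station Alpha: the archer, the bard, the knight, the troll | Station Beta: the dwarf, the goblin]
5. Pilot goes to Station Beta with the archer.  [Station Alpha: the bard, the knight, the troll | Station Beta: the archer, the dwarf, the goblin]
6. Pilot goes back to Station Alpha with the goblin.  [Station Alpha: the bard, the goblin, the knight, the troll | Station Beta: the archer, the dwarf]
7. Pilot goes to Station Beta with the knight.  [Station Alpha: the bard, the goblin, the troll | Station Beta: the archer, the dwarf, the knight]
8. Pilot goes back to Station Alpha alone.  [Station Alpha: the bard, the goblin, the troll | Station Beta: the archer, the dwarf, the knight]
9. Pilot goes to Station Beta with the troll.  [Station Alpha: the bard, the goblin | Station Beta: the archer, the dwarf, the knight, the troll]
10. Pilot goes back to Station Alpha alone.  [Station Alpha: the bard, the goblin | Station Beta: the archer, the dwarf, the knight, the troll]
11. Pilot goes to Station Beta with the bard.  [Station Alpha: the goblin | Station Beta: the archer, the bard, the dwarf, the knight, the troll]
12. Pilot goes back to Station Alpha alone.  [Station Alpha: the goblin | Station Beta: the archer, the bard, the dwarf, the knight, the troll]
13. Pilot goes to Station Beta with the goblin.  [Station Alpha: — | Station Beta: the archer, the bard, the dwarf, the goblin, the knight, the troll]

13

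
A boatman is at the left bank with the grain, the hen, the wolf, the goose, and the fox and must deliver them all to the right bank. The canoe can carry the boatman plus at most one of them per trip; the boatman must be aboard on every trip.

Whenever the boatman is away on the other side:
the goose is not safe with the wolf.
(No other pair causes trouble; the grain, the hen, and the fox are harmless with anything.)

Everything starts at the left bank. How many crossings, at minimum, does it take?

9

Counting alone: the boatman can take at most 1 across per trip to the right bank, so moving all 5 needs at least 5 loaded trips out, with a return between consecutive ones — at least 9 crossings.
The plan below uses exactly 9 crossings, so it is optimal:
1. Boatman goes to the right bank with the wolf.
2. Boatman goes back to the left bank alone.
3. Boatman goes to the right bank with the grain.
4. Boatman goes back to the left bank alone.
5. Boatman goes to the right bank with the hen.
6. Boatman goes back to the left bank alone.
7. Boatman goes to the right bank with the fox.
8. Boatman goes back to the left bank alone.
9. Boatman goes to the right bank with the goose.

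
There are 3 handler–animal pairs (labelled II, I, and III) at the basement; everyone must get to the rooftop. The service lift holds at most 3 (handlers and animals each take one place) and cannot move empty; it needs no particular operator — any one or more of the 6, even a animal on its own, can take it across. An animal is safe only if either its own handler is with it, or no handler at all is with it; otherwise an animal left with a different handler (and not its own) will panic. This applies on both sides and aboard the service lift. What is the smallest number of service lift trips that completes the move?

Counting alone: each trip to the rooftop takes at most 3 across and each return brings at least 1 back, so after t trips out (and t−1 returns) at most 3t − (t−1) of the 6 are across; that first reaches 6 at t = 3, so at least 5 crossings are needed.
The plan below uses exactly 5 crossings, so it is optimal:
1. animal II and handler II cross → the rooftop.
2. handler II crosses ← the basement.
3. handler I, handler II, and handler III cross → the rooftop.
4. animal II crosses ← the basement.
5. animal I, animal II, and animal III cross → the rooftop.

5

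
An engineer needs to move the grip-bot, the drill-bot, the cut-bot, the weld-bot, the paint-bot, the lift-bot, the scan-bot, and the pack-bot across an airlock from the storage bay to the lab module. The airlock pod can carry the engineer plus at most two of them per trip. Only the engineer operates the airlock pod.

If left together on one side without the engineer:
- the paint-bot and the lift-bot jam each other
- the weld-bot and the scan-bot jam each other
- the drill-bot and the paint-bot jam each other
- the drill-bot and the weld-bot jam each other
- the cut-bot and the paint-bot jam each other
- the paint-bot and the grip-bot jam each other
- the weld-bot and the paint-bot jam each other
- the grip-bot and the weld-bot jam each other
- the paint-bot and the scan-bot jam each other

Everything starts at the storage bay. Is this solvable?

Following every safe sequence of crossings from the start, the most of the 8 that can be at the lab module as the airlock pod arrives there on crossings 1, 3, 5, 7, 9 is 2, 3, 4, 5, 6 respectively; the best ever achieved is 6 of 8.
From crossing 11 on, no configuration arises that was not already reachable earlier: only 74 distinct safe configurations (who is on which side, and where the airlock pod is) can ever be reached, none of them has everyone across, and every continuation just revisits them. So no valid plan exists.

No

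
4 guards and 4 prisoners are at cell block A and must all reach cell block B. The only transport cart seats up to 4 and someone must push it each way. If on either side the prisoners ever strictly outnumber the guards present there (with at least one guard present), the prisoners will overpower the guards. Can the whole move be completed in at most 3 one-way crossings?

No

Counting alone: each trip to cell block B takes at most 4 across and each return brings at least 1 back, so after t trips out (and t−1 returns) at most 4t − (t−1) of the 8 are across; that first reaches 8 at t = 3, so at least 5 crossings are needed.
Since 3 < 5, 3 crossings cannot be enough. (The shortest complete plan in fact takes 5:)
1. 2 prisoners → cell block B.  (cell block A: 4G 2P; cell block B: 0G 2P)
2. 1 prisoner ← cell block A.  (cell block A: 4G 3P; cell block B: 0G 1P)
3. 4 guards → cell block B.  (cell block A: 0G 3P; cell block B: 4G 1P)
4. 1 prisoner ← cell block A.  (cell block A: 0G 4P; cell block B: 4G 0P)
5. 4 prisoners → cell block B.  (cell block A: 0G 0P; cell block B: 4G 4P)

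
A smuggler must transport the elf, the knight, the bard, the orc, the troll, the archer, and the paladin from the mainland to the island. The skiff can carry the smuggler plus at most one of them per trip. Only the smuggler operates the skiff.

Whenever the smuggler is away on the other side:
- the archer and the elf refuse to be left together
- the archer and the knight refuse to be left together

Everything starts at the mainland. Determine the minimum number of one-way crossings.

15

Counting alone: the smuggler can take at most 1 across per trip to the island, so moving all 7 needs at least 7 loaded trips out, with a return between consecutive ones — at least 13 crossings.
The safety rule pushes this higher. Following every safe sequence of crossings, the most of the 7 that can be at the island as the skiff arrives there on crossing 13 is 6 — never all 7.
So no plan with fewer than 15 crossings exists, and this one achieves 15:
1. Smuggler goes to the island with the archer.  [the mainland: the bard, the elf, the knight, the orc, the paladin, the troll | the island: the archer]
2. Smuggler goes back to the mainland alone.  [the mainland: the bard, the elf, the knight, the orc, the paladin, the troll | the island: the archer]
3. Smuggler goes to the island with the elf.  [the mainland: the bard, the knight, the orc, the paladin, the troll | the island: the archer, the elf]
4. Smuggler goes back to the mainland with the archer.  [the mainland: the archer, the bard, the knight, the orc, the paladin, the troll | the island: the elf]
5. Smuggler goes to the island with the knight.  [the mainland: the archer, the bard, the orc, the paladin, the troll | the island: the elf, the knight]
6. Smuggler goes back to the mainland alone.  [the mainland: the archer, the bard, the orc, the paladin, the troll | the island: the elf, the knight]
7. Smuggler goes to the island with the bard.  [the mainland: the archer, the orc, the paladin, the troll | the island: the bard, the elf, the knight]
8. Smuggler goes back to the mainland alone.  [the mainland: the archer, the orc, the paladin, the troll | the island: the bard, the elf, the knight]
9. Smuggler goes to the island with the orc.  [the mainland: the archer, the paladin, the troll | the island: the bard, the elf, the knight, the orc]
10. Smuggler goes back to the mainland alone.  [the mainland: the archer, the paladin, the troll | the island: the bard, the elf, the knight, the orc]
11. Smuggler goes to the island with the troll.  [the mainland: the archer, the paladin | the island: the bard, the elf, the knight, the orc, the troll]
12. Smuggler goes back to the mainland alone.  [the mainland: the archer, the paladin | the island: the bard, the elf, the knight, the orc, the troll]
13. Smuggler goes to the island with the paladin.  [the mainland: the archer | the island: the bard, the elf, the knight, the orc, the paladin, the troll]
14. Smuggler goes back to the mainland alone.  [the mainland: the archer | the island: the bard, the elf, the knight, the orc, the paladin, the troll]
15. Smuggler goes to the island with the archer.  [the mainland: — | the island: the archer, the bard, the elf, the knight, the orc, the paladin, the troll]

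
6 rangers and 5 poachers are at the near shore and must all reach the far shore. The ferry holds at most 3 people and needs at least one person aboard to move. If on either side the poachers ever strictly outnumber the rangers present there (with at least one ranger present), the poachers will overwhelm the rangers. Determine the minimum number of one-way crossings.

Counting alone: each trip to the far shore takes at most 3 across and each return brings at least 1 back, so after t trips out (and t−1 returns) at most 3t − (t−1) of the 11 are across; that first reaches 11 at t = 5, so at least 9 crossings are needed.
The plan below uses exactly 9 crossings, so it is optimal:
1. 3 poachers → the far shore.  (the near shore: 6R 2P; the far shore: 0R 3P)
2. 1 poacher ← the near shore.  (the near shore: 6R 3P; the far shore: 0R 2P)
3. 3 rangers → the far shore.  (the near shore: 3R 3P; the far shore: 3R 2P)
4. 1 ranger ← the near shore.  (the near shore: 4R 3P; the far shore: 2R 2P)
5. 2 rangers and 1 poacher → the far shore.  (the near shore: 2R 2P; the far shore: 4R 3P)
6. 1 ranger ← the near shore.  (the near shore: 3R 2P; the far shore: 3R 3P)
7. 2 rangers and 1 poacher → the far shore.  (the near shore: 1R 1P; the far shore: 5R 4P)
8. 1 ranger ← the near shore.  (the near shore: 2R 1P; the far shore: 4R 4P)
9. 2 rangers and 1 poacher → the far shore.  (the near shore: 0R 0P; the far shore: 6R 5P)

9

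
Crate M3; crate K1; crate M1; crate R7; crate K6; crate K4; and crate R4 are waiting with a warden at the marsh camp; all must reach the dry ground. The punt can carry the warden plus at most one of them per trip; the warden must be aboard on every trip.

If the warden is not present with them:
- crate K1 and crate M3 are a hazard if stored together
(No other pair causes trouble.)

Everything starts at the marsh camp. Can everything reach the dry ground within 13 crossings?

Yes

Yes — this plan uses 13 crossings (≤ 13):
1. Warden goes to the dry ground with crate M3.  [the marsh camp: crate K1, crate K4, crate K6, crate M1, crate R4, crate R7 | the dry ground: crate M3]
2. Warden goes back to the marsh camp alone.  [the marsh camp: crate K1, crate K4, crate K6, crate M1, crate R4, crate R7 | the dry ground: crate M3]
3. Warden goes to the dry ground with crate M1.  [the marsh camp: crate K1, crate K4, crate K6, crate R4, crate R7 | the dry ground: crate M1, crate M3]
4. Warden goes back to the marsh camp alone.  [the marsh camp: crate K1, crate K4, crate K6, crate R4, crate R7 | the dry ground: crate M1, crate M3]
5. Warden goes to the dry ground with crate R7.  [the marsh camp: crate K1, crate K4, crate K6, crate R4 | the dry ground: crate M1, crate M3, crate R7]
6. Warden goes back to the marsh camp alone.  [the marsh camp: crate K1, crate K4, crate K6, crate R4 | the dry ground: crate M1, crate M3, crate R7]
7. Warden goes to the dry ground with crate K6.  [the marsh camp: crate K1, crate K4, crate R4 | the dry ground: crate K6, crate M1, crate M3, crate R7]
8. Warden goes back to the marsh camp alone.  [the marsh camp: crate K1, crate K4, crate R4 | the dry ground: crate K6, crate M1, crate M3, crate R7]
9. Warden goes to the dry ground with crate K4.  [the marsh camp: crate K1, crate R4 | the dry ground: crate K4, crate K6, crate M1, crate M3, crate R7]
10. Warden goes back to the marsh camp alone.  [the marsh camp: crate K1, crate R4 | the dry ground: crate K4, crate K6, crate M1, crate M3, crate R7]
11. Warden goes to the dry ground with crate R4.  [the marsh camp: crate K1 | the dry ground: crate K4, crate K6, crate M1, crate M3, crate R4, crate R7]
12. Warden goes back to the marsh camp alone.  [the marsh camp: crate K1 | the dry ground: crate K4, crate K6, crate M1, crate M3, crate R4, crate R7]
13. Warden goes to the dry ground with crate K1.  [the marsh camp: — | the dry ground: crate K1, crate K4, crate K6, crate M1, crate M3, crate R4, crate R7]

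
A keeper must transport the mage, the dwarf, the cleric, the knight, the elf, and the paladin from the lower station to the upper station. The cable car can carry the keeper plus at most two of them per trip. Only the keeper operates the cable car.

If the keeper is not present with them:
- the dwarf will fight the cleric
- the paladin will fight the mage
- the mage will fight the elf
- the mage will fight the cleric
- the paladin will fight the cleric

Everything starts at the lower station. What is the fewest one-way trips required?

Counting alone: the keeper can take at most 2 across per trip to the upper station, so moving all 6 needs at least 3 loaded trips out, with a return between consecutive ones — at least 5 crossings.
The safety rule pushes this higher. Following every safe sequence of crossings, the most of the 6 that can be at the upper station as the cable car arrives there on crossings 5, 7 is 4, 5 respectively — never all 6.
So no plan with fewer than 9 crossings exists, and this one achieves 9:
1. Keeper goes to the upper station with the cleric and the mage.
2. Keeper goes back to the lower station with the mage.
3. Keeper goes to the upper station with the dwarf and the mage.
4. Keeper goes back to the lower station with the cleric.
5. Keeper goes to the upper station with the cleric and the knight.
6. Keeper goes back to the lower station with the cleric.
7. Keeper goes to the upper station with the elf and the paladin.
8. Keeper goes back to the lower station with the mage.
9. Keeper goes to the upper station with the cleric and the mage.

9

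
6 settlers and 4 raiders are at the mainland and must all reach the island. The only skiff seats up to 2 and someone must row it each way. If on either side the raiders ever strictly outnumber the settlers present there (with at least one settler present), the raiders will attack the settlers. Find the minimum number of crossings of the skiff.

Counting alone: each trip to the island takes at most 2 across and each return brings at least 1 back, so after t trips out (and t−1 returns) at most 2t − (t−1) of the 10 are across; that first reaches 10 at t = 9, so at least 17 crossings are needed.
The plan below uses exactly 17 crossings, so it is optimal:
1. 2 raiders → the island.  (the mainland: 6S 2R; the island: 0S 2R)
2. 1 raider ← the mainland.  (the mainland: 6S 3R; the island: 0S 1R)
3. 2 raiders → the island.  (the mainland: 6S 1R; the island: 0S 3R)
4. 1 raider ← the mainland.  (the mainland: 6S 2R; the island: 0S 2R)
5. 2 settlers → the island.  (the mainland: 4S 2R; the island: 2S 2R)
6. 1 raider ← the mainland.  (the mainland: 4S 3R; the island: 2S 1R)
7. 1 settler and 1 raider → the island.  (the mainland: 3S 2R; the island: 3S 2R)
8. 1 raider ← the mainland.  (the mainland: 3S 3R; the island: 3S 1R)
9. 2 raiders → the island.  (the mainland: 3S 1R; the island: 3S 3R)
10. 1 raider ← the mainland.  (the mainland: 3S 2R; the island: 3S 2R)
11. 1 settler and 1 raider → the island.  (the mainland: 2S 1R; the island: 4S 3R)
12. 1 raider ← the mainland.  (the mainland: 2S 2R; the island: 4S 2R)
13. 2 raiders → the island.  (the mainland: 2S 0R; the island: 4S 4R)
14. 1 raider ← the mainland.  (the mainland: 2S 1R; the island: 4S 3R)
15. 1 settler and 1 raider → the island.  (the mainland: 1S 0R; the island: 5S 4R)
16. 1 raider ← the mainland.  (the mainland: 1S 1R; the island: 5S 3R)
17. 1 settler and 1 raider → the island.  (the mainland: 0S 0R; the island: 6S 4R)

17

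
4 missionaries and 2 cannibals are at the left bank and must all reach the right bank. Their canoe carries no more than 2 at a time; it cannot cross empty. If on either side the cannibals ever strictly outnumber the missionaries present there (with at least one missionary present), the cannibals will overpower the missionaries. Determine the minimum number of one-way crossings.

Counting alone: each trip to the right bank takes at most 2 across and each return brings at least 1 back, so after t trips out (and t−1 returns) at most 2t − (t−1) of the 6 are across; that first reaches 6 at t = 5, so at least 9 crossings are needed.
The plan below uses exactly 9 crossings, so it is optimal:
1. 2 cannibals → the right bank.  (the left bank: 4M 0C; the right bank: 0M 2C)
2. 1 cannibal ← the left bank.  (the left bank: 4M 1C; the right bank: 0M 1C)
3. 2 missionaries → the right bank.  (the left bank: 2M 1C; the right bank: 2M 1C)
4. 1 cannibal ← the left bank.  (the left bank: 2M 2C; the right bank: 2M 0C)
5. 2 cannibals → the right bank.  (the left bank: 2M 0C; the right bank: 2M 2C)
6. 1 cannibal ← the left bank.  (the left bank: 2M 1C; the right bank: 2M 1C)
7. 1 missionary and 1 cannibal → the right bank.  (the left bank: 1M 0C; the right bank: 3M 2C)
8. 1 cannibal ← the left bank.  (the left bank: 1M 1C; the right bank: 3M 1C)
9. 1 missionary and 1 cannibal → the right bank.  (the left bank: 0M 0C; the right bank: 4M 2C)

9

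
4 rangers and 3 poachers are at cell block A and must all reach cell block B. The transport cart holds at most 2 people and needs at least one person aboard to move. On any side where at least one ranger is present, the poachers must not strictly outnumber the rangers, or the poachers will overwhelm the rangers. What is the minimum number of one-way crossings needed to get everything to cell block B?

11

Counting alone: each trip to cell block B takes at most 2 across and each return brings at least 1 back, so after t trips out (and t−1 returns) at most 2t − (t−1) of the 7 are across; that first reaches 7 at t = 6, so at least 11 crossings are needed.
The plan below uses exactly 11 crossings, so it is optimal:
1. 2 poachers → cell block B.  (cell block A: 4R 1P; cell block B: 0R 2P)
2. 1 poacher ← cell block A.  (cell block A: 4R 2P; cell block B: 0R 1P)
3. 2 poachers → cell block B.  (cell block A: 4R 0P; cell block B: 0R 3P)
4. 1 poacher ← cell block A.  (cell block A: 4R 1P; cell block B: 0R 2P)
5. 2 rangers → cell block B.  (cell block A: 2R 1P; cell block B: 2R 2P)
6. 1 poacher ← cell block A.  (cell block A: 2R 2P; cell block B: 2R 1P)
7. 1 ranger and 1 poacher → cell block B.  (cell block A: 1R 1P; cell block B: 3R 2P)
8. 1 ranger ← cell block A.  (cell block A: 2R 1P; cell block B: 2R 2P)
9. 1 ranger and 1 poacher → cell block B.  (cell block A: 1R 0P; cell block B: 3R 3P)
10. 1 poacher ← cell block A.  (cell block A: 1R 1P; cell block B: 3R 2P)
11. 1 ranger and 1 poacher → cell block B.  (cell block A: 0R 0P; cell block B: 4R 3P)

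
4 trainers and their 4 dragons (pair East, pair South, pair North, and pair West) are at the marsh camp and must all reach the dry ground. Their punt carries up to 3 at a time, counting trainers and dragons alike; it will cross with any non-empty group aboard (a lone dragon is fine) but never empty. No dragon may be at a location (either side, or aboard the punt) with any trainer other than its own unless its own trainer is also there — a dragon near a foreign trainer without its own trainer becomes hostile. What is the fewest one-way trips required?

Counting alone: each trip to the dry ground takes at most 3 across and each return brings at least 1 back, so after t trips out (and t−1 returns) at most 3t − (t−1) of the 8 are across; that first reaches 8 at t = 4, so at least 7 crossings are needed.
The safety rule pushes this higher. Following every safe sequence of crossings, the most of the 8 that can be at the dry ground as the punt arrives there on crossing 7 is 7 — never all 8.
So no plan with fewer than 9 crossings exists, and this one achieves 9:
1. dragon East and trainer East cross → the dry ground.
2. trainer East crosses ← the marsh camp.
3. dragon South, trainer East, and trainer South cross → the dry ground.
4. dragon East and trainer East cross ← the marsh camp.
5. trainer East, trainer North, and trainer West cross → the dry ground.
6. dragon South crosses ← the marsh camp.
7. dragon East and dragon South cross → the dry ground.
8. dragon East crosses ← the marsh camp.
9. dragon East, dragon North, and dragon West cross → the dry ground.

9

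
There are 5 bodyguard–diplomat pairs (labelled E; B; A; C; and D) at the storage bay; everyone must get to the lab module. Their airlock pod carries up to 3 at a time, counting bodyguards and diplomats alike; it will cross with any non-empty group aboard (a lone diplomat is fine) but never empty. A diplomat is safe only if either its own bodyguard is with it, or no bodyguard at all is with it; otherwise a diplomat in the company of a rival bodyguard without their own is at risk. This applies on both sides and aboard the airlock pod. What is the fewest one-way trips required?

Counting alone: each trip to the lab module takes at most 3 across and each return brings at least 1 back, so after t trips out (and t−1 returns) at most 3t − (t−1) of the 10 are across; that first reaches 10 at t = 5, so at least 9 crossings are needed.
The safety rule pushes this higher. Following every safe sequence of crossings, the most of the 10 that can be at the lab module as the airlock pod arrives there on crossing 9 is 9 — never all 10.
So no plan with fewer than 11 crossings exists, and this one achieves 11:
1. bodyguard E and diplomat E cross → the lab module.
2. bodyguard E crosses ← the storage bay.
3. diplomat A, diplomat B, and diplomat C cross → the lab module.
4. diplomat E crosses ← the storage bay.
5. bodyguard A, bodyguard B, and bodyguard C cross → the lab module.
6. bodyguard B and diplomat B cross ← the storage bay.
7. bodyguard B, bodyguard D, and bodyguard E cross → the lab module.
8. diplomat A crosses ← the storage bay.
9. diplomat B and diplomat E cross → the lab module.
10. diplomat E crosses ← the storage bay.
11. diplomat A, diplomat D, and diplomat E cross → the lab module.

11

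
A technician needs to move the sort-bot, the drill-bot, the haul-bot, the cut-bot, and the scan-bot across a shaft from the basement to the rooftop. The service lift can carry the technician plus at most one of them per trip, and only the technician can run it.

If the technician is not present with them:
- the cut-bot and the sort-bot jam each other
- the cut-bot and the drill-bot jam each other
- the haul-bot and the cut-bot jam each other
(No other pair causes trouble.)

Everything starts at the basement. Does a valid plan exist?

No

Following every safe sequence of crossings from the start, the most of the 5 that can be at the rooftop as the service lift arrives there on crossings 1, 3, 5 is 1, 2, 3 respectively; the best ever achieved is 3 of 5.
From crossing 7 on, no configuration arises that was not already reachable earlier: only 18 distinct safe configurations (who is on which side, and where the service lift is) can ever be reached, none of them has everyone across, and every continuation just revisits them. So no valid plan exists.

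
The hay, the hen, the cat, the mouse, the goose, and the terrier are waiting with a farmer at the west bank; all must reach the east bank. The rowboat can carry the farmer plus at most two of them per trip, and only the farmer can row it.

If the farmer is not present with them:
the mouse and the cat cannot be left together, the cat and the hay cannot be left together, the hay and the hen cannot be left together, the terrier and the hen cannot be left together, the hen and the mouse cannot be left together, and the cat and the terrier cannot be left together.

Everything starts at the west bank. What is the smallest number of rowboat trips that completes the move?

7

Counting alone: the farmer can take at most 2 across per trip to the east bank, so moving all 6 needs at least 3 loaded trips out, with a return between consecutive ones — at least 5 crossings.
The safety rule pushes this higher. Following every safe sequence of crossings, the most of the 6 that can be at the east bank as the rowboat arrives there on crossing 5 is 5 — never all 6.
So no plan with fewer than 7 crossings exists, and this one achieves 7:
1. Farmer goes to the east bank with the cat and the hen.  [the west bank: the goose, the hay, the mouse, the terrier | the east bank: the cat, the hen]
2. Farmer goes back to the west bank alone.  [the west bank: the goose, the hay, the mouse, the terrier | the east bank: the cat, the hen]
3. Farmer goes to the east bank with the hay and the mouse.  [the west bank: the goose, the terrier | the east bank: the cat, the hay, the hen, the mouse]
4. Farmer goes back to the west bank with the cat and the hen.  [the west bank: the cat, the goose, the hen, the terrier | the east bank: the hay, the mouse]
5. Farmer goes to the east bank with the goose and the terrier.  [the west bank: the cat, the hen | the east bank: the goose, the hay, the mouse, the terrier]
6. Farmer goes back to the west bank alone.  [the west bank: the cat, the hen | the east bank: the goose, the hay, the mouse, the terrier]
7. Farmer goes to the east bank with the cat and the hen.  [the west bank: — | the east bank: the cat, the goose, the hay, the hen, the mouse, the terrier]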